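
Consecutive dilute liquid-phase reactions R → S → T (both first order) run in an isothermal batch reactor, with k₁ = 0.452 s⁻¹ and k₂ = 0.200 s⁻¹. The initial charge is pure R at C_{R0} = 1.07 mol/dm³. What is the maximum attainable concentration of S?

0.560 mol/dm³

Evaluating C_S at t_opt = ln(k₂/k₁)/(k₂−k₁) gives C_{S,max}/C_{R0} = (k₁/k₂)^[k₂/(k₂−k₁)].
= (0.452/0.200)^(0.200/(0.200−0.452)) = (2.260)^(-0.7937) = 0.5236.
C_{S,max} = 0.5236×1.07 = 0.560 mol/dm³.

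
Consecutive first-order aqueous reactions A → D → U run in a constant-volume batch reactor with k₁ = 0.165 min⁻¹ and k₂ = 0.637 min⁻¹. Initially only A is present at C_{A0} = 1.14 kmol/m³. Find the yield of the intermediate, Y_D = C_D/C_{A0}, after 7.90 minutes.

0.0927

Solving the coupled first-order balances gives C_D(t) = [k₁/(k₂−k₁)]·C_{A0}·(e^(−k₁t) − e^(−k₂t)).
e^(−k₁t) = e^(−0.165×7.90) = e^(−1.304) = 0.2716; e^(−k₂t) = e^(−5.032) = 0.006524.
C_D = 0.165×1.14/(0.637−0.165) × (0.2716−0.006524) = 0.3985×0.2651 = 0.1056 kmol/m³.
Y_D = C_D/C_{A0} = 0.1056/1.14 = 0.0927.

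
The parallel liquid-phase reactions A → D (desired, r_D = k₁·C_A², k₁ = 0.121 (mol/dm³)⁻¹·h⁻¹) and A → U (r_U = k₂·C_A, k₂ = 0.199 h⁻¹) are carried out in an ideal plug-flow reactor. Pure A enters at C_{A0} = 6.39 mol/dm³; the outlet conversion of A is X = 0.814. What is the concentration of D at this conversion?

3.49 mol/dm³

C_A = C_{A0}(1−X) = 1.189 mol/dm³.
Along a PFR/batch, dC_U/dC_A = −r_U/(r_D+r_U) = −k₂/(k₂+k₁·C_A).
Integrating from C_{A0} to C_A: C_U = (0.199/0.121)·ln[(0.199+0.121·6.39)/(0.199+0.121·1.19)] = 1.645·ln(0.9722/0.3428) = 1.714 mol/dm³.
Then C_D = (C_{A0}−C_A) − C_U = 5.201 − 1.714 = 3.487 mol/dm³.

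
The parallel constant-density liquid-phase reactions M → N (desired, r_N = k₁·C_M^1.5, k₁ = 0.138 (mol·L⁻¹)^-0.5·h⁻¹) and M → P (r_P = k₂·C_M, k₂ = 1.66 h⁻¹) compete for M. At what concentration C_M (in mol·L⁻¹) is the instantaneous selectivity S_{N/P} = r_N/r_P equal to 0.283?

11.6 mol·L⁻¹

S_{N/P} = (k₁/k₂)·C_M^0.5 ⇒ C_M = (S·k₂/k₁)^(2).
= (0.283×1.66/0.138)^(2) = (3.404)^(2) = 11.6 mol·L⁻¹.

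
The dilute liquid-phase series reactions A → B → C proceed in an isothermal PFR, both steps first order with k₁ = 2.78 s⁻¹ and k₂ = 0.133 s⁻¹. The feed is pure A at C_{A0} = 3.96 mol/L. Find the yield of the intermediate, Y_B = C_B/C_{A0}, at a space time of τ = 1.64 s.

For first-order series with pure A initially, C_B(τ) = k₁C_{A0}/(k₂−k₁)·(e^(−k₁τ) − e^(−k₂τ)).
e^(−k₁τ) = e^(−2.78×1.64) = e^(−4.559) = 0.01047; e^(−k₂τ) = e^(−0.2181) = 0.8040.
C_B = 2.78×3.96/(0.133−2.78) × (0.01047−0.8040) = (-4.159)×(-0.7936) = 3.300 mol/L.
Y_B = C_B/C_{A0} = 3.300/3.96 = 0.833.

0.833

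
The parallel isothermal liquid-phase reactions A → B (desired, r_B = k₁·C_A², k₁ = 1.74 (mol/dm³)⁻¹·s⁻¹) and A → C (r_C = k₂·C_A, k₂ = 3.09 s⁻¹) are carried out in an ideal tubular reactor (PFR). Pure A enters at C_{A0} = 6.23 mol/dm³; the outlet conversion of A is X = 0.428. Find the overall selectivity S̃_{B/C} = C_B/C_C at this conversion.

C_A = C_{A0}(1−X) = 3.564 mol/dm³.
Along a PFR/batch, dC_C/dC_A = −r_C/(r_B+r_C) = −k₂/(k₂+k₁·C_A).
Integrating from C_{A0} to C_A: C_C = (3.09/1.74)·ln[(3.09+1.74·6.23)/(3.09+1.74·3.56)] = 1.776·ln(13.93/9.291) = 0.7193 mol/dm³.
Then C_B = (C_{A0}−C_A) − C_C = 2.666 − 0.7193 = 1.947 mol/dm³.
S̃_{B/C} = C_B/C_C = 1.947/0.7193 = 2.71.

2.71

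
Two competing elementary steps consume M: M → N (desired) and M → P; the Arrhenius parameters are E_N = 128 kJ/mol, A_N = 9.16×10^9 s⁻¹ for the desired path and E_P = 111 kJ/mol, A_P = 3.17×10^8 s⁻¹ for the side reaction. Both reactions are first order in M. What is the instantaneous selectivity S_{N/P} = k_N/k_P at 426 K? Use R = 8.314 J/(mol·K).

k_N/k_P = (A_N/A_P)·exp[−(E_N−E_P)/(RT)] = (A_N/A_P)·exp[(E_P−E_N)/(RT)].
(E_P−E_N)/(RT) = (111−128)×10³/(8.314×426) = -17000/3542 = -4.800.
k_N/k_P = (9.16×10^9/3.17×10^8)·exp(-4.800) = 28.90 × 0.008231 = 0.238.
Since E_N > E_P, raising the temperature improves selectivity toward N.

0.238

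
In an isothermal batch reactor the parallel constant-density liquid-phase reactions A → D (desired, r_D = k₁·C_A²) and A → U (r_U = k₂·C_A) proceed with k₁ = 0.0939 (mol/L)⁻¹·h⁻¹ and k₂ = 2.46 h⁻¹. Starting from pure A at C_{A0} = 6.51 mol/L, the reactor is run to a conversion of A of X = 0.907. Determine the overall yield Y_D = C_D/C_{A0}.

C_A = C_{A0}(1−X) = 0.6054 mol/L.
Along a PFR/batch, dC_U/dC_A = −r_U/(r_D+r_U) = −k₂/(k₂+k₁·C_A).
Integrating from C_{A0} to C_A: C_U = (2.46/0.0939)·ln[(2.46+0.0939·6.51)/(2.46+0.0939·0.605)] = 26.20·ln(3.071/2.517) = 5.216 mol/L.
Then C_D = (C_{A0}−C_A) − C_U = 5.905 − 5.216 = 0.6888 mol/L.
Y_D = C_D/C_{A0} = 0.6888/6.51 = 0.106.

0.106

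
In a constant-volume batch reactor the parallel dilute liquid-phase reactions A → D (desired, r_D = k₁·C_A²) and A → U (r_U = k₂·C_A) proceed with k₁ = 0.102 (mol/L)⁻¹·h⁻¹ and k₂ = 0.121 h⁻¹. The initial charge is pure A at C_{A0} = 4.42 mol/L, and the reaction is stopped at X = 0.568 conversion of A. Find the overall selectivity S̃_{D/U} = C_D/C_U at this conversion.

2.56

C_A = C_{A0}(1−X) = 1.909 mol/L.
Along a PFR/batch, dC_U/dC_A = −r_U/(r_D+r_U) = −k₂/(k₂+k₁·C_A).
Integrating from C_{A0} to C_A: C_U = (0.121/0.102)·ln[(0.121+0.102·4.42)/(0.121+0.102·1.91)] = 1.186·ln(0.5718/0.3158) = 0.7045 mol/L.
Then C_D = (C_{A0}−C_A) − C_U = 2.511 − 0.7045 = 1.806 mol/L.
S̃_{D/U} = C_D/C_U = 1.806/0.7045 = 2.56.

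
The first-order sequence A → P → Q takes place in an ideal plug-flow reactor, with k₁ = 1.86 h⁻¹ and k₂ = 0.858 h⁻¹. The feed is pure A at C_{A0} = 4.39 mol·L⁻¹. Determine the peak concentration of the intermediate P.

For a first-order series the maximum intermediate yield is C_{P,max}/C_{A0} = (k₁/k₂)^[k₂/(k₂−k₁)].
= (1.86/0.858)^(0.858/(0.858−1.86)) = (2.168)^(-0.8563) = 0.5155.
C_{P,max} = 0.5155×4.39 = 2.26 mol·L⁻¹.

2.26 mol·L⁻¹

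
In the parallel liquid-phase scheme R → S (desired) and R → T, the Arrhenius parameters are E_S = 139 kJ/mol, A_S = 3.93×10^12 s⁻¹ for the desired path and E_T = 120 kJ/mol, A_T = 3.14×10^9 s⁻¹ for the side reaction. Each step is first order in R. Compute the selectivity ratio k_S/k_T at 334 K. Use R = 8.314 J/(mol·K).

Since both paths have the same order in R, the concentration cancels and S_{S/T} = k_S/k_T = (A_S/A_T)·exp[(E_T−E_S)/(RT)].
(E_T−E_S)/(RT) = (120−139)×10³/(8.314×334) = -19000/2777 = -6.842.
k_S/k_T = (3.93×10^12/3.14×10^9)·exp(-6.842) = 1252 × 0.001068 = 1.34.

1.34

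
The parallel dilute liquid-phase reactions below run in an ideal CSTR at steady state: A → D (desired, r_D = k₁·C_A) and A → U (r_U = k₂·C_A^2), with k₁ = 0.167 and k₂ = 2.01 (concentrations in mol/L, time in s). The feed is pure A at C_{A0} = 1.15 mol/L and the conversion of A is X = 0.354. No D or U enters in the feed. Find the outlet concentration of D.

Exit C_A = C_{A0}(1−X) = 1.15×0.646 = 0.7429 mol/L.
In a CSTR the entire volume is at exit conditions, so r_D = 0.167×0.7429 = 0.1241 and r_U = 2.01×0.7429^2 = 1.109.
Fraction of consumed A going to D: r_D/(r_D+r_U) = 0.1006.
C_D = 0.1006·C_{A0}·X = 0.1006×1.15×0.354 = 0.0409 mol/L.

0.0409 mol/L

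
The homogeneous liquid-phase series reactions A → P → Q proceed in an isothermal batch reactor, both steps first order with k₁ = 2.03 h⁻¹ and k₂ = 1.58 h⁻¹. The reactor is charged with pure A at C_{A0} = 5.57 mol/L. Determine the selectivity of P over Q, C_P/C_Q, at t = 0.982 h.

0.654

Solving the coupled first-order balances gives C_P(t) = [k₁/(k₂−k₁)]·C_{A0}·(e^(−k₁t) − e^(−k₂t)).
e^(−k₁t) = e^(−2.03×0.982) = e^(−1.993) = 0.1362; e^(−k₂t) = e^(−1.552) = 0.2119.
C_P = 2.03×5.57/(1.58−2.03) × (0.1362−0.2119) = (-25.13)×(-0.07569) = 1.902 mol/L.
C_A = C_{A0}e^(−k₁t) = 0.7588 mol/L, so C_Q = C_{A0}−C_A−C_P = 2.909 mol/L; C_P/C_Q = 0.654.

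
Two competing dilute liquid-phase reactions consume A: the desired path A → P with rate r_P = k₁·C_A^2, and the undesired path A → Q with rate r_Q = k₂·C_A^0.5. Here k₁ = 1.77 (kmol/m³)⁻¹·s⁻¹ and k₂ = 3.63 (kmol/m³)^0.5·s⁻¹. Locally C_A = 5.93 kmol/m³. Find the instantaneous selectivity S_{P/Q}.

7.04

S_{P/Q} = r_P/r_Q = (k₁·C_A^2)/(k₂·C_A^0.5) = (k₁/k₂)·C_A^1.5.
= (1.77×5.930^2) / (3.63×5.930^0.5) = 62.24/8.840 = 7.04.
Since the desired path is higher order in A, keeping C_A high (PFR or concentrated feed) favours P.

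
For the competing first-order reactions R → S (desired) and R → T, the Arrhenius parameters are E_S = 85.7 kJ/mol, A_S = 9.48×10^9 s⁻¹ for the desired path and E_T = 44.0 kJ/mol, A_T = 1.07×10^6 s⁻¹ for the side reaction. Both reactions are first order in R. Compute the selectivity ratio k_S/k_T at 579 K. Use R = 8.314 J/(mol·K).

Since both paths have the same order in R, the concentration cancels and S_{S/T} = k_S/k_T = (A_S/A_T)·exp[(E_T−E_S)/(RT)].
(E_T−E_S)/(RT) = (44.0−85.7)×10³/(8.314×579) = -41700/4814 = -8.663.
k_S/k_T = (9.48×10^9/1.07×10^6)·exp(-8.663) = 8860 × 1.729×10^-4 = 1.53.

1.53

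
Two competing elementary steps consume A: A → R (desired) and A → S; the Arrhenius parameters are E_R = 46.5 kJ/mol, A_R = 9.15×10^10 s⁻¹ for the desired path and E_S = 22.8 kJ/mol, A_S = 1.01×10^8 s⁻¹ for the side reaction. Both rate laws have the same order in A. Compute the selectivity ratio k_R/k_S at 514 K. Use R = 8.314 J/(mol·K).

3.54

Since both paths have the same order in A, the concentration cancels and S_{R/S} = k_R/k_S = (A_R/A_S)·exp[(E_S−E_R)/(RT)].
(E_S−E_R)/(RT) = (22.8−46.5)×10³/(8.314×514) = -23700/4273 = -5.546.
k_R/k_S = (9.15×10^10/1.01×10^8)·exp(-5.546) = 905.9 × 0.003903 = 3.54.
Since E_R > E_S, raising the temperature improves selectivity toward R.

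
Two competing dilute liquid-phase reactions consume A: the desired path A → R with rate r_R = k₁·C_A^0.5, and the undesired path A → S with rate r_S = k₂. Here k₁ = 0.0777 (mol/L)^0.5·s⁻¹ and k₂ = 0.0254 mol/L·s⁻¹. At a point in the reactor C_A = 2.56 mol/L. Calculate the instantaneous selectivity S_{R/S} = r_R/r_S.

S_{R/S} = r_R/r_S = (k₁·C_A^0.5)/(k₂) = (k₁/k₂)·C_A^0.5.
= (0.0777×2.560^0.5) / (0.0254) = 0.1243/0.02540 = 4.89.

4.89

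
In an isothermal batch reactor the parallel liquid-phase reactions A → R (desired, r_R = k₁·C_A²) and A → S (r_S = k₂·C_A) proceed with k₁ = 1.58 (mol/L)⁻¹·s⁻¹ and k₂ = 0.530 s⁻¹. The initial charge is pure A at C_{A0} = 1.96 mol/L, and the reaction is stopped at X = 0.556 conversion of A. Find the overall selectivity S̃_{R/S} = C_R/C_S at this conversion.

C_A = C_{A0}(1−X) = 0.8702 mol/L.
Along a PFR/batch, dC_S/dC_A = −r_S/(r_R+r_S) = −k₂/(k₂+k₁·C_A).
Integrating from C_{A0} to C_A: C_S = (0.530/1.58)·ln[(0.530+1.58·1.96)/(0.530+1.58·0.870)] = 0.3354·ln(3.627/1.905) = 0.2160 mol/L.
Then C_R = (C_{A0}−C_A) − C_S = 1.090 − 0.2160 = 0.8738 mol/L.
S̃_{R/S} = C_R/C_S = 0.8738/0.2160 = 4.05.

4.05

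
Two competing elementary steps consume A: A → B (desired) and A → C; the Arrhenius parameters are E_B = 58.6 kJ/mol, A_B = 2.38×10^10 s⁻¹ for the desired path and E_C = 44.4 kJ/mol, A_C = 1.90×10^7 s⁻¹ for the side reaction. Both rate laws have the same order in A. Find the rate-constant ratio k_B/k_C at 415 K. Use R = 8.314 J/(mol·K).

20.4

Since both paths have the same order in A, the concentration cancels and S_{B/C} = k_B/k_C = (A_B/A_C)·exp[(E_C−E_B)/(RT)].
(E_C−E_B)/(RT) = (44.4−58.6)×10³/(8.314×415) = -14200/3450 = -4.116.
k_B/k_C = (2.38×10^10/1.90×10^7)·exp(-4.116) = 1253 × 0.01632 = 20.4.
Since E_B > E_C, raising the temperature improves selectivity toward B.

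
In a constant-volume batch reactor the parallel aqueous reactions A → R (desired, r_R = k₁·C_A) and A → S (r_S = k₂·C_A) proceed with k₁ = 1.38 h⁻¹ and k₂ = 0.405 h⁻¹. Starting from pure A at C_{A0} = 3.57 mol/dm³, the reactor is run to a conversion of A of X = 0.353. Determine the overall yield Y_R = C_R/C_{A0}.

0.273

C_A = C_{A0}(1−X) = 2.310 mol/dm³.
Both paths are first order in A, so the instantaneous fraction to R is constant: dC_R/d(−C_A) = k₁/(k₁+k₂) = 0.7731.
C_R = 0.7731·(C_{A0}−C_A) = 0.7731×1.260 = 0.974 mol/dm³.
Y_R = C_R/C_{A0} = 0.9743/3.57 = 0.273.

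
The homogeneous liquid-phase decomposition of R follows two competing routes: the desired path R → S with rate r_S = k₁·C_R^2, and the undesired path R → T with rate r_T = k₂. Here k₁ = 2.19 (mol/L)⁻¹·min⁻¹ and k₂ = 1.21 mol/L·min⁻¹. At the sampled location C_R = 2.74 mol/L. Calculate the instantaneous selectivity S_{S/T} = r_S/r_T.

S_{S/T} = r_S/r_T = (k₁·C_R^2)/(k₂) = (k₁/k₂)·C_R^2.
= (2.19×2.740^2) / (1.21) = 16.44/1.210 = 13.6.

13.6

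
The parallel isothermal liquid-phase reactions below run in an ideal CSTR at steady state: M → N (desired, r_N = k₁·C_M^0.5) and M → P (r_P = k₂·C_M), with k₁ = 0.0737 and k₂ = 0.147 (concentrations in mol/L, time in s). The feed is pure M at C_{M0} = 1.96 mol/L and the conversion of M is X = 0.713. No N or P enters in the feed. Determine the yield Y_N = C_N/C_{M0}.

0.286

Exit C_M = C_{M0}(1−X) = 1.96×0.287 = 0.5625 mol/L.
A CSTR operates uniformly at the exit composition, giving r_N = 0.05528 and r_P = 0.08269 (each k·C_M^n at C_M = 0.5625).
Fraction of consumed M going to N: r_N/(r_N+r_P) = 0.4006.
C_N = 0.4006·C_{M0}·X = 0.4006×1.96×0.713 = 0.560 mol/L; Y_N = C_N/C_{M0} = 0.286.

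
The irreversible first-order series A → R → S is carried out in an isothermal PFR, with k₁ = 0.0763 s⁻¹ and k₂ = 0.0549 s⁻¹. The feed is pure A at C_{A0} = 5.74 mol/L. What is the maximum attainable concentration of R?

Evaluating C_R at τ_opt = ln(k₂/k₁)/(k₂−k₁) gives C_{R,max}/C_{A0} = (k₁/k₂)^[k₂/(k₂−k₁)].
= (0.0763/0.0549)^(0.0549/(0.0549−0.0763)) = (1.390)^(-2.565) = 0.4298.
C_{R,max} = 0.4298×5.74 = 2.47 mol/L.

2.47 mol/L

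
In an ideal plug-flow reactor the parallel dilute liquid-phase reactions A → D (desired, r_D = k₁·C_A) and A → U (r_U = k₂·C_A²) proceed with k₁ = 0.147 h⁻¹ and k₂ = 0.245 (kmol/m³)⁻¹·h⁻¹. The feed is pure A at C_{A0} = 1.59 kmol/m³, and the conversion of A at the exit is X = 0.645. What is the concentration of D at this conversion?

0.379 kmol/m³

C_A = C_{A0}(1−X) = 0.5645 kmol/m³.
Along a PFR/batch, dC_D/dC_A = −r_D/(r_D+r_U) = −k₁/(k₁+k₂·C_A).
Integrating from C_{A0} to C_A: C_D = (0.147/0.245)·ln[(0.147+0.245·1.59)/(0.147+0.245·0.564)] = 0.6000·ln(0.5365/0.2853) = 0.3790 kmol/m³.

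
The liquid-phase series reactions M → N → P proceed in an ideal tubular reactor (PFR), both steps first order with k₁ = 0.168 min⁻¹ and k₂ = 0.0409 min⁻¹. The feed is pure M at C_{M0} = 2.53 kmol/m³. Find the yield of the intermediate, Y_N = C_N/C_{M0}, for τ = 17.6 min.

For first-order series with pure M initially, C_N(τ) = k₁C_{M0}/(k₂−k₁)·(e^(−k₁τ) − e^(−k₂τ)).
e^(−k₁τ) = e^(−0.168×17.6) = e^(−2.957) = 0.05199; e^(−k₂τ) = e^(−0.7198) = 0.4868.
C_N = 0.168×2.53/(0.0409−0.168) × (0.05199−0.4868) = (-3.344)×(-0.4348) = 1.454 kmol/m³.
Y_N = C_N/C_{M0} = 1.454/2.53 = 0.575.

0.575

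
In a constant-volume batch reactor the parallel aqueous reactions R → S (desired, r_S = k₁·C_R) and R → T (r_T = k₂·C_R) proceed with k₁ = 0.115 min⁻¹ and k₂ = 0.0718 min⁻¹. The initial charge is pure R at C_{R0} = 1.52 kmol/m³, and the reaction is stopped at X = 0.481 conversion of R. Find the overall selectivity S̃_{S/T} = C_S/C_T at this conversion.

C_R = C_{R0}(1−X) = 0.7889 kmol/m³.
Both paths are first order in R, so the instantaneous fraction to S is constant: dC_S/d(−C_R) = k₁/(k₁+k₂) = 0.6156.
C_S = 0.6156·(C_{R0}−C_R) = 0.6156×0.7311 = 0.450 kmol/m³.
C_T = (C_{R0}−C_R)−C_S = 0.2810 kmol/m³; S̃_{S/T} = 0.4501/0.2810 = 1.60.

1.60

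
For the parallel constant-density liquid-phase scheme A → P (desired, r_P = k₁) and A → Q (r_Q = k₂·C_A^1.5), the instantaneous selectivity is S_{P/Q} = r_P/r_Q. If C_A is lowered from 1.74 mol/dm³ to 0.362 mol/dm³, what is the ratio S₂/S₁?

10.5

S_{P/Q} = (k₁/k₂)·C_A^-1.5, so S₂/S₁ = (C_{A,2}/C_{A,1})^-1.5.
= (0.362/1.74)^(-1.5) = (0.2080)^(-1.5) = 10.5.
Selectivity toward P rises as C_A falls — low-concentration operation is favoured.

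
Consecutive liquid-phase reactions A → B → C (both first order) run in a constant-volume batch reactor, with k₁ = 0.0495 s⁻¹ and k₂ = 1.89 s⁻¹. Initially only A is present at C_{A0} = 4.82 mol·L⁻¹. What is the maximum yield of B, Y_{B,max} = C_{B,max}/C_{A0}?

At the optimum, C_{B,max}/C_{A0} = (k₁/k₂)^[k₂/(k₂−k₁)].
= (0.0495/1.89)^(1.89/(1.89−0.0495)) = (0.02619)^(1.027) = 0.02375.

0.0237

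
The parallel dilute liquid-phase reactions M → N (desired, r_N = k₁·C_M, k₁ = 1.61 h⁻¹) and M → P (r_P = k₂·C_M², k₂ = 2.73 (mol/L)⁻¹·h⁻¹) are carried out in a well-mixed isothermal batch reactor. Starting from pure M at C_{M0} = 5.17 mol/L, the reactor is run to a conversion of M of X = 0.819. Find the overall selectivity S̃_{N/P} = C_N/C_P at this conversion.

C_M = C_{M0}(1−X) = 0.9358 mol/L.
Along a PFR/batch, dC_N/dC_M = −r_N/(r_N+r_P) = −k₁/(k₁+k₂·C_M).
Integrating from C_{M0} to C_M: C_N = (1.61/2.73)·ln[(1.61+2.73·5.17)/(1.61+2.73·0.936)] = 0.5897·ln(15.72/4.165) = 0.7835 mol/L.
C_P = (C_{M0}−C_M)−C_N = 3.451 mol/L; S̃_{N/P} = 0.7835/3.451 = 0.227.

0.227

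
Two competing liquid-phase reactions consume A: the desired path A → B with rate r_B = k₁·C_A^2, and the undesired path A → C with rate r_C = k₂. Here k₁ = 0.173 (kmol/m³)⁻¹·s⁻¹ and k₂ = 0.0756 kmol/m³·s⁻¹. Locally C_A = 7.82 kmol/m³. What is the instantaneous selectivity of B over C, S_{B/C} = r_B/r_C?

S_{B/C} = r_B/r_C = (k₁·C_A^2)/(k₂) = (k₁/k₂)·C_A^2.
= (0.173×7.820^2) / (0.0756) = 10.58/0.07560 = 140.
Since the desired path is higher order in A, keeping C_A high (PFR or concentrated feed) favours B.

140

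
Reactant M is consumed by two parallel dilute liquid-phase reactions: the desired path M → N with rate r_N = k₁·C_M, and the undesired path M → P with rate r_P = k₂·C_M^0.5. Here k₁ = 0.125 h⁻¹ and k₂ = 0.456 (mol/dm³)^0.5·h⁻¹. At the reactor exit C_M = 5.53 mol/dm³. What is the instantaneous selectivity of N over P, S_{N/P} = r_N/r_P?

S_{N/P} = r_N/r_P = (k₁·C_M)/(k₂·C_M^0.5) = (k₁/k₂)·C_M^0.5.
= (0.125×5.530) / (0.456×5.530^0.5) = 0.6913/1.072 = 0.645.
Since the desired path is higher order in M, keeping C_M high (PFR or concentrated feed) favours N.

0.645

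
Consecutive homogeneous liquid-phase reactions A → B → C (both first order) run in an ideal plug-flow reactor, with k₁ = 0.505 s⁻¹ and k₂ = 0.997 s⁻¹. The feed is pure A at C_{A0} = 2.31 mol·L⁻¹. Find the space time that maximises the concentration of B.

The intermediate peaks when r₁ = r₂, i.e. k₁e^(−k₁τ) = k₂e^(−k₂τ), giving τ_opt = ln(k₂/k₁)/(k₂−k₁).
= ln(0.997/0.505)/(0.997−0.505) = ln(1.974)/0.4920 = 0.6802/0.4920 = 1.38 s.

1.38 s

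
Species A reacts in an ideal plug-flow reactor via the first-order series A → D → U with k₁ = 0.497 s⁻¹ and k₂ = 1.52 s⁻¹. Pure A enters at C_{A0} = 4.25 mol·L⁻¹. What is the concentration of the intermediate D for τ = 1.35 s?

0.790 mol·L⁻¹

The intermediate concentration in a first-order A→B→C sequence is C_D = k₁C_{A0}(e^(−k₁τ) − e^(−k₂τ))/(k₂−k₁).
e^(−k₁τ) = e^(−0.497×1.35) = e^(−0.6710) = 0.5112; e^(−k₂τ) = e^(−2.052) = 0.1285.
C_D = 0.497×4.25/(1.52−0.497) × (0.5112−0.1285) = 2.065×0.3827 = 0.7903 mol·L⁻¹.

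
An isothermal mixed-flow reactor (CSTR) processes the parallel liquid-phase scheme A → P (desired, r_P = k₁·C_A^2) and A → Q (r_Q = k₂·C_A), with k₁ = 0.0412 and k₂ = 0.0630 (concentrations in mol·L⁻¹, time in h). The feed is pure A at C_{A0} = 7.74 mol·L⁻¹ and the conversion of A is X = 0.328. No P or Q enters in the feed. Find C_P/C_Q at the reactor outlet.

3.40

Exit C_A = C_{A0}(1−X) = 7.74×0.672 = 5.201 mol·L⁻¹.
Rates in a CSTR are evaluated at the outlet concentration: r_P = 0.0412×5.201^2 = 1.115, r_Q = 0.0630×5.201 = 0.3277.
Overall selectivity = C_P/C_Q = r_Pτ/(r_Qτ) = r_P/r_Q = 3.40.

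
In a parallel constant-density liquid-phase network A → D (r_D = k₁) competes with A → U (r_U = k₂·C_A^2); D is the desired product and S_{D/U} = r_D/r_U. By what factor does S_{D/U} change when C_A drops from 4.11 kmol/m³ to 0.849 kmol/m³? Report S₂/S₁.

S_{D/U} = (k₁/k₂)·C_A^-2, so S₂/S₁ = (C_{A,2}/C_{A,1})^-2.
= (0.849/4.11)^(-2) = (0.2066)^(-2) = 23.4.

23.4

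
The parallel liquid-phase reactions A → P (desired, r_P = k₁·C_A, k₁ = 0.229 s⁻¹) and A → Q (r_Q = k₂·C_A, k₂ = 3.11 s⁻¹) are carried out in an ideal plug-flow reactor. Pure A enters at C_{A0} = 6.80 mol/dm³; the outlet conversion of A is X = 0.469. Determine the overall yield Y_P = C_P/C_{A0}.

C_A = C_{A0}(1−X) = 3.611 mol/dm³.
Both paths are first order in A, so the instantaneous fraction to P is constant: dC_P/d(−C_A) = k₁/(k₁+k₂) = 0.06858.
C_P = 0.06858·(C_{A0}−C_A) = 0.06858×3.189 = 0.219 mol/dm³.
Y_P = C_P/C_{A0} = 0.2187/6.80 = 0.0322.

0.0322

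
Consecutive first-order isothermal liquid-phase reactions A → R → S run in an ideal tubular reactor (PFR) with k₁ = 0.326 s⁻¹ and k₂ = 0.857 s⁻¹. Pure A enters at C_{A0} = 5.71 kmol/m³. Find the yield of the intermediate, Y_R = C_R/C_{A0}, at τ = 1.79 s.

0.210

The intermediate concentration in a first-order A→B→C sequence is C_R = k₁C_{A0}(e^(−k₁τ) − e^(−k₂τ))/(k₂−k₁).
e^(−k₁τ) = e^(−0.326×1.79) = e^(−0.5835) = 0.5579; e^(−k₂τ) = e^(−1.534) = 0.2157.
C_R = 0.326×5.71/(0.857−0.326) × (0.5579−0.2157) = 3.506×0.3423 = 1.200 kmol/m³.
Y_R = C_R/C_{A0} = 1.200/5.71 = 0.210.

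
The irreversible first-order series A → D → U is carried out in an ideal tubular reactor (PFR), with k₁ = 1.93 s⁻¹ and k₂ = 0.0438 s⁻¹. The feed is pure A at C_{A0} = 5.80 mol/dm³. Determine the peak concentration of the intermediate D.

5.31 mol/dm³

At the optimum, C_{D,max}/C_{A0} = (k₁/k₂)^[k₂/(k₂−k₁)].
= (1.93/0.0438)^(0.0438/(0.0438−1.93)) = (44.06)^(-0.02322) = 0.9158.
C_{D,max} = 0.9158×5.80 = 5.31 mol/dm³.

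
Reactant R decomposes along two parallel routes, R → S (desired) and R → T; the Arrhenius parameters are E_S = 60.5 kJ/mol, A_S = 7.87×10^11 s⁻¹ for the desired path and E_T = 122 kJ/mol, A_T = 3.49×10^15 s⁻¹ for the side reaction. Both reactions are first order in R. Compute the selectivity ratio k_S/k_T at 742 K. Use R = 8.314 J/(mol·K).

4.82

Since both paths have the same order in R, the concentration cancels and S_{S/T} = k_S/k_T = (A_S/A_T)·exp[(E_T−E_S)/(RT)].
(E_T−E_S)/(RT) = (122−60.5)×10³/(8.314×742) = 61500/6169 = 9.969.
k_S/k_T = (7.87×10^11/3.49×10^15)·exp(9.969) = 2.255×10^-4 × 21359 = 4.82.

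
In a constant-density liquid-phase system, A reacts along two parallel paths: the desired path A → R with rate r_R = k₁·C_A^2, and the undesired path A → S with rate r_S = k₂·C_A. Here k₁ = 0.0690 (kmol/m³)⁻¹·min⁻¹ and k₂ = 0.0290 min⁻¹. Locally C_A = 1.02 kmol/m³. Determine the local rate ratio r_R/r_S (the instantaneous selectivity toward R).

2.43

S_{R/S} = r_R/r_S = (k₁·C_A^2)/(k₂·C_A) = (k₁/k₂)·C_A.
= (0.0690×1.020^2) / (0.0290×1.020) = 0.07179/0.02958 = 2.43.
Since the desired path is higher order in A, keeping C_A high (PFR or concentrated feed) favours R.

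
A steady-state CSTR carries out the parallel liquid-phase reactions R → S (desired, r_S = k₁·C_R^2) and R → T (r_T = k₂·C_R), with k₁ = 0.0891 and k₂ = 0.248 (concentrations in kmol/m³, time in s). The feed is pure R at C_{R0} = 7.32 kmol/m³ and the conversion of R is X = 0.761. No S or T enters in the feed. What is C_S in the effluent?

2.15 kmol/m³

Exit C_R = C_{R0}(1−X) = 7.32×0.239 = 1.749 kmol/m³.
A CSTR operates uniformly at the exit composition, giving r_S = 0.2727 and r_T = 0.4339 (each k·C_R^n at C_R = 1.749).
Fraction of consumed R going to S: r_S/(r_S+r_T) = 0.3860.
C_S = 0.3860·C_{R0}·X = 0.3860×7.32×0.761 = 2.15 kmol/m³.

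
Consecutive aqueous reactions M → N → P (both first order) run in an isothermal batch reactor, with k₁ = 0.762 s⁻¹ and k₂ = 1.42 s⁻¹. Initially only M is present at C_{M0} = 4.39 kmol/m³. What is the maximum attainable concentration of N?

1.15 kmol/m³

For a first-order series the maximum intermediate yield is C_{N,max}/C_{M0} = (k₁/k₂)^[k₂/(k₂−k₁)].
= (0.762/1.42)^(1.42/(1.42−0.762)) = (0.5366)^(2.158) = 0.2610.
C_{N,max} = 0.2610×4.39 = 1.15 kmol/m³.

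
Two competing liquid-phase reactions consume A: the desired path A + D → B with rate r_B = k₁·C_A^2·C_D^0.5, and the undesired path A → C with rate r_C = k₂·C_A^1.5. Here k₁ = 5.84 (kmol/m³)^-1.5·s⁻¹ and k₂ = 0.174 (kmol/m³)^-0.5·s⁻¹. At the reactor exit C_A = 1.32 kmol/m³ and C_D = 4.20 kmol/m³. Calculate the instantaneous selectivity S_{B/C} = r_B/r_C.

S_{B/C} = r_B/r_C = (k₁·C_A^2·C_D^0.5)/(k₂·C_A^1.5) = (k₁/k₂)·C_A^0.5·C_D^0.5.
= (5.84×1.320^2×4.200^0.5) / (0.174×1.320^1.5) = 20.85/0.2639 = 79.0.
Since the desired path is higher order in A, keeping C_A high (PFR or concentrated feed) favours B.

79.0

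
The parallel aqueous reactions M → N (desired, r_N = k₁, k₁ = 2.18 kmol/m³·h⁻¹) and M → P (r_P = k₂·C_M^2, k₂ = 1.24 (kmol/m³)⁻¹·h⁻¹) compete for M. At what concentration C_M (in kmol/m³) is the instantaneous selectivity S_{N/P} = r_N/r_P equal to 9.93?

0.421 kmol/m³

S_{N/P} = (k₁/k₂)·C_M^-2 ⇒ C_M = (S·k₂/k₁)^(-0.5).
= (9.93×1.24/2.18)^(-0.5) = (5.648)^(-0.5) = 0.421 kmol/m³.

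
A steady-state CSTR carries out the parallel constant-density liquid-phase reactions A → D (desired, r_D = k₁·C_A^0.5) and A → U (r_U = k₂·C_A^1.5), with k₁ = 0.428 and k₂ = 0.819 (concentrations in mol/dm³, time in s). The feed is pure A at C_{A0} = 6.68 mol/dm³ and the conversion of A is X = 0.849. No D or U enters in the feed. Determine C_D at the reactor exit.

1.94 mol/dm³

Exit C_A = C_{A0}(1−X) = 6.68×0.151 = 1.009 mol/dm³.
In a CSTR the entire volume is at exit conditions, so r_D = 0.428×1.009^0.5 = 0.4299 and r_U = 0.819×1.009^1.5 = 0.8297.
Fraction of consumed A going to D: r_D/(r_D+r_U) = 0.3413.
C_D = 0.3413·C_{A0}·X = 0.3413×6.68×0.849 = 1.94 mol/dm³.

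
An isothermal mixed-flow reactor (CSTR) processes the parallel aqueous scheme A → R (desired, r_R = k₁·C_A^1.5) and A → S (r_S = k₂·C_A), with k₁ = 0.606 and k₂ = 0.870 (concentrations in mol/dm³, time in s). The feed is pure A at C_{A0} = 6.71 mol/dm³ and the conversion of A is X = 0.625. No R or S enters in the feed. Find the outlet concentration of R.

Exit C_A = C_{A0}(1−X) = 6.71×0.375 = 2.516 mol/dm³.
In a CSTR the entire volume is at exit conditions, so r_R = 0.606×2.516^1.5 = 2.419 and r_S = 0.870×2.516 = 2.189.
Fraction of consumed A going to R: r_R/(r_R+r_S) = 0.5249.
C_R = 0.5249·C_{A0}·X = 0.5249×6.71×0.625 = 2.20 mol/dm³.

2.20 mol/dm³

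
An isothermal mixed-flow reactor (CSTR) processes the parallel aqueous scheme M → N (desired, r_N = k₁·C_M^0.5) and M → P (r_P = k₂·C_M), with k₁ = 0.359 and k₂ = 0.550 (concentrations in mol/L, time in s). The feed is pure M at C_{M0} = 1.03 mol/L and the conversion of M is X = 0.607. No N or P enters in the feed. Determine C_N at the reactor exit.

Exit C_M = C_{M0}(1−X) = 1.03×0.393 = 0.4048 mol/L.
Rates in a CSTR are evaluated at the outlet concentration: r_N = 0.359×0.4048^0.5 = 0.2284, r_P = 0.550×0.4048 = 0.2226.
Fraction of consumed M going to N: r_N/(r_N+r_P) = 0.5064.
C_N = 0.5064·C_{M0}·X = 0.5064×1.03×0.607 = 0.317 mol/L.

0.317 mol/L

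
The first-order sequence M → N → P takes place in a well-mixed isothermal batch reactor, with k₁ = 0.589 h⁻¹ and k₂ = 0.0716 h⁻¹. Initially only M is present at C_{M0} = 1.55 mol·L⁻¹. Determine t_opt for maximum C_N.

4.07 h

For first-order series the maximum of C_N occurs at t_opt = ln(k₂/k₁)/(k₂−k₁).
= ln(0.0716/0.589)/(0.0716−0.589) = ln(0.1216)/-0.5174 = -2.107/-0.5174 = 4.07 h.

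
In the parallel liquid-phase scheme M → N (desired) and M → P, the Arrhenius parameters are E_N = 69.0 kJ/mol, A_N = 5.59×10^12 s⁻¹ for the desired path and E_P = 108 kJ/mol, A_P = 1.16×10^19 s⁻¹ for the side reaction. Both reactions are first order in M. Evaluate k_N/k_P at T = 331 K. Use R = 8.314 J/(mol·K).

0.688

Since both paths have the same order in M, the concentration cancels and S_{N/P} = k_N/k_P = (A_N/A_P)·exp[(E_P−E_N)/(RT)].
(E_P−E_N)/(RT) = (108−69.0)×10³/(8.314×331) = 39000/2752 = 14.17.
k_N/k_P = (5.59×10^12/1.16×10^19)·exp(14.17) = 4.819×10^-7 × 1.428×10^6 = 0.688.
Since E_N < E_P, lowering the temperature improves selectivity toward N.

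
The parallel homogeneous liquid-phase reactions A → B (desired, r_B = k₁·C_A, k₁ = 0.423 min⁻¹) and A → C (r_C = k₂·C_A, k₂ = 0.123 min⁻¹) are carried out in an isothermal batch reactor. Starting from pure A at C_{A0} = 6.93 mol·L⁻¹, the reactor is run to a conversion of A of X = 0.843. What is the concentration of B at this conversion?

4.53 mol·L⁻¹

C_A = C_{A0}(1−X) = 1.088 mol·L⁻¹.
Both paths are first order in A, so the instantaneous fraction to B is constant: dC_B/d(−C_A) = k₁/(k₁+k₂) = 0.7747.
C_B = 0.7747·(C_{A0}−C_A) = 0.7747×5.842 = 4.53 mol·L⁻¹.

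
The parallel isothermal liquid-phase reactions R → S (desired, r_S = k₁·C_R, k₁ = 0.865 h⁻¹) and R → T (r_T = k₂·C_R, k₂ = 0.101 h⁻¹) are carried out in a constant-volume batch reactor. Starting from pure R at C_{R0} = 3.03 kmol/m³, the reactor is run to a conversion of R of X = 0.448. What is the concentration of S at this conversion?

C_R = C_{R0}(1−X) = 1.673 kmol/m³.
Both paths are first order in R, so the instantaneous fraction to S is constant: dC_S/d(−C_R) = k₁/(k₁+k₂) = 0.8954.
C_S = 0.8954·(C_{R0}−C_R) = 0.8954×1.357 = 1.22 kmol/m³.

1.22 kmol/m³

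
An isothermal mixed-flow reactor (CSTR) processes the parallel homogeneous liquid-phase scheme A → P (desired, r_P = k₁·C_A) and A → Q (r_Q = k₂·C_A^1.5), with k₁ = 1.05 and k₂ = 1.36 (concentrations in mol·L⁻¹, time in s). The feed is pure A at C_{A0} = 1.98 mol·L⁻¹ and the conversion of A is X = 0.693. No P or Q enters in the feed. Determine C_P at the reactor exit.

0.683 mol·L⁻¹

Exit C_A = C_{A0}(1−X) = 1.98×0.307 = 0.6079 mol·L⁻¹.
Rates in a CSTR are evaluated at the outlet concentration: r_P = 1.05×0.6079 = 0.6383, r_Q = 1.36×0.6079^1.5 = 0.6445.
Fraction of consumed A going to P: r_P/(r_P+r_Q) = 0.4976.
C_P = 0.4976·C_{A0}·X = 0.4976×1.98×0.693 = 0.683 mol·L⁻¹.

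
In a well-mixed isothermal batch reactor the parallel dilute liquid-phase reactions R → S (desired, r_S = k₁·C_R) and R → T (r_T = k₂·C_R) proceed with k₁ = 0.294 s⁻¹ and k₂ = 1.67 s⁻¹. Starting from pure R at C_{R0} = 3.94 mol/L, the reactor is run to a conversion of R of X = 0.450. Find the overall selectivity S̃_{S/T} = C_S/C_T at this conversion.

0.176

C_R = C_{R0}(1−X) = 2.167 mol/L.
Both paths are first order in R, so the instantaneous fraction to S is constant: dC_S/d(−C_R) = k₁/(k₁+k₂) = 0.1497.
C_S = 0.1497·(C_{R0}−C_R) = 0.1497×1.773 = 0.265 mol/L.
C_T = (C_{R0}−C_R)−C_S = 1.508 mol/L; S̃_{S/T} = 0.2654/1.508 = 0.176.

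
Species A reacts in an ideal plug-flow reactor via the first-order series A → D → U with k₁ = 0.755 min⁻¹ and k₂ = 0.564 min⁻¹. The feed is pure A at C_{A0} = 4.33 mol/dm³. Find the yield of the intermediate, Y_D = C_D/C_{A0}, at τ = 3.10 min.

0.307

For first-order series with pure A initially, C_D(τ) = k₁C_{A0}/(k₂−k₁)·(e^(−k₁τ) − e^(−k₂τ)).
e^(−k₁τ) = e^(−0.755×3.10) = e^(−2.341) = 0.09628; e^(−k₂τ) = e^(−1.748) = 0.1741.
C_D = 0.755×4.33/(0.564−0.755) × (0.09628−0.1741) = (-17.12)×(-0.07777) = 1.331 mol/dm³.
Y_D = C_D/C_{A0} = 1.331/4.33 = 0.307.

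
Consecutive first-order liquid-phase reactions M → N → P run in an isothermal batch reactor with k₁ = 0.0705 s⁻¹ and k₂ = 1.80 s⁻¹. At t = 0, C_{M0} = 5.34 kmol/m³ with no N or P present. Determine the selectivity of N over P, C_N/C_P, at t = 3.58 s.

0.165

The intermediate concentration in a first-order A→B→C sequence is C_N = k₁C_{M0}(e^(−k₁t) − e^(−k₂t))/(k₂−k₁).
e^(−k₁t) = e^(−0.0705×3.58) = e^(−0.2524) = 0.7769; e^(−k₂t) = e^(−6.444) = 0.001590.
C_N = 0.0705×5.34/(1.80−0.0705) × (0.7769−0.001590) = 0.2177×0.7754 = 0.1688 kmol/m³.
C_M = C_{M0}e^(−k₁t) = 4.149 kmol/m³, so C_P = C_{M0}−C_M−C_N = 1.022 kmol/m³; C_N/C_P = 0.165.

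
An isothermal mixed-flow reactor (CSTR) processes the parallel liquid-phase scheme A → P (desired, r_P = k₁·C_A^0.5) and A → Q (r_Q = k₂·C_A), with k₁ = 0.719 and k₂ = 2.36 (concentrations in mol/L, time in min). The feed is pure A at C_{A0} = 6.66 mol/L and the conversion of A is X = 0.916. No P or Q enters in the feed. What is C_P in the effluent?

1.77 mol/L

Exit C_A = C_{A0}(1−X) = 6.66×0.0840 = 0.5594 mol/L.
Rates in a CSTR are evaluated at the outlet concentration: r_P = 0.719×0.5594^0.5 = 0.5378, r_Q = 2.36×0.5594 = 1.320.
Fraction of consumed A going to P: r_P/(r_P+r_Q) = 0.2894.
C_P = 0.2894·C_{A0}·X = 0.2894×6.66×0.916 = 1.77 mol/L.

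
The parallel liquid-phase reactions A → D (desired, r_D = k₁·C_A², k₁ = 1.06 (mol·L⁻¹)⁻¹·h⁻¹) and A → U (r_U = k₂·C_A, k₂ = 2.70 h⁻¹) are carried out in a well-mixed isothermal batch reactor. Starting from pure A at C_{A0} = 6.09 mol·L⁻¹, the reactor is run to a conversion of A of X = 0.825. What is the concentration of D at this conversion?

C_A = C_{A0}(1−X) = 1.066 mol·L⁻¹.
Along a PFR/batch, dC_U/dC_A = −r_U/(r_D+r_U) = −k₂/(k₂+k₁·C_A).
Integrating from C_{A0} to C_A: C_U = (2.70/1.06)·ln[(2.70+1.06·6.09)/(2.70+1.06·1.07)] = 2.547·ln(9.155/3.830) = 2.220 mol·L⁻¹.
Then C_D = (C_{A0}−C_A) − C_U = 5.024 − 2.220 = 2.804 mol·L⁻¹.

2.80 mol·L⁻¹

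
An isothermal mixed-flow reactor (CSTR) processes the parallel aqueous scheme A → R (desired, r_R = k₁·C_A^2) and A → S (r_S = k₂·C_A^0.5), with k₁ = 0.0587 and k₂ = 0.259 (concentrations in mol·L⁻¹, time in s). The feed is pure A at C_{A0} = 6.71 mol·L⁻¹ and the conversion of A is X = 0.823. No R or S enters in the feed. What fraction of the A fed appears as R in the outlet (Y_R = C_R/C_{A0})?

Exit C_A = C_{A0}(1−X) = 6.71×0.177 = 1.188 mol·L⁻¹.
Rates in a CSTR are evaluated at the outlet concentration: r_R = 0.0587×1.188^2 = 0.08280, r_S = 0.259×1.188^0.5 = 0.2823.
Fraction of consumed A going to R: r_R/(r_R+r_S) = 0.2268.
C_R = 0.2268·C_{A0}·X = 0.2268×6.71×0.823 = 1.25 mol·L⁻¹; Y_R = C_R/C_{A0} = 0.187.

0.187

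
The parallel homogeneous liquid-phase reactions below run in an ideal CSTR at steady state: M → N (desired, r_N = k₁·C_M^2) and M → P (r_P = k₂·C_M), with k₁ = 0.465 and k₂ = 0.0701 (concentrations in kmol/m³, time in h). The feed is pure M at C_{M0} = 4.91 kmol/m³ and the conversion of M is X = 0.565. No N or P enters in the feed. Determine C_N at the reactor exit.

Exit C_M = C_{M0}(1−X) = 4.91×0.435 = 2.136 kmol/m³.
A CSTR operates uniformly at the exit composition, giving r_N = 2.121 and r_P = 0.1497 (each k·C_M^n at C_M = 2.136).
Fraction of consumed M going to N: r_N/(r_N+r_P) = 0.9341.
C_N = 0.9341·C_{M0}·X = 0.9341×4.91×0.565 = 2.59 kmol/m³.

2.59 kmol/m³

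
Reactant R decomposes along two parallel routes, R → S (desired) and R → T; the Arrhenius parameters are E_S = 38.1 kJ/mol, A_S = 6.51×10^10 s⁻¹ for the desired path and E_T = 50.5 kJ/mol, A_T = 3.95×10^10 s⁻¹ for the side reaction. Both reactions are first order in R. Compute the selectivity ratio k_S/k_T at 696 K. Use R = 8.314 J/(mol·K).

Since both paths have the same order in R, the concentration cancels and S_{S/T} = k_S/k_T = (A_S/A_T)·exp[(E_T−E_S)/(RT)].
(E_T−E_S)/(RT) = (50.5−38.1)×10³/(8.314×696) = 12400/5787 = 2.143.
k_S/k_T = (6.51×10^10/3.95×10^10)·exp(2.143) = 1.648 × 8.524 = 14.0.
Since E_S < E_T, lowering the temperature improves selectivity toward S.

14.0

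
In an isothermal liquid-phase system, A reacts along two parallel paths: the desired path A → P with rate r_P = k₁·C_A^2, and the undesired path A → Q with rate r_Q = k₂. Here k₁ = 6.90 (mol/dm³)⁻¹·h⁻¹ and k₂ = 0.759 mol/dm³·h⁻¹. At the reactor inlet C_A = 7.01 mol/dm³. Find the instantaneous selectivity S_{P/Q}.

447

S_{P/Q} = r_P/r_Q = (k₁·C_A^2)/(k₂) = (k₁/k₂)·C_A^2.
= (6.90×7.010^2) / (0.759) = 339.1/0.7590 = 447.
Since the desired path is higher order in A, keeping C_A high (PFR or concentrated feed) favours P.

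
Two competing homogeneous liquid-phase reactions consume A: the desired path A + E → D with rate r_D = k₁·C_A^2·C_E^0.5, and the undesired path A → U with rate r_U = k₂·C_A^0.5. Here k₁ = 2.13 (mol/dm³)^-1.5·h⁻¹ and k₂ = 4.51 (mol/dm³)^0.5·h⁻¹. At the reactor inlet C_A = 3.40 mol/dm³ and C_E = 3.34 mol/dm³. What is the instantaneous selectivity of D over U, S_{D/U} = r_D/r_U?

S_{D/U} = r_D/r_U = (k₁·C_A^2·C_E^0.5)/(k₂·C_A^0.5) = (k₁/k₂)·C_A^1.5·C_E^0.5.
= (2.13×3.400^2×3.340^0.5) / (4.51×3.400^0.5) = 45.00/8.316 = 5.41.

5.41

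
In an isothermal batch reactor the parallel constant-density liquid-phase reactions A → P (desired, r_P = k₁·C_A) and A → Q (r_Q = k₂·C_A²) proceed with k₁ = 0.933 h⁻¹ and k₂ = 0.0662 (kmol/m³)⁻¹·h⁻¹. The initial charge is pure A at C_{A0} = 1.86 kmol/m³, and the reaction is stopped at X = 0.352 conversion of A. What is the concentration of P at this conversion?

C_A = C_{A0}(1−X) = 1.205 kmol/m³.
Along a PFR/batch, dC_P/dC_A = −r_P/(r_P+r_Q) = −k₁/(k₁+k₂·C_A).
Integrating from C_{A0} to C_A: C_P = (0.933/0.0662)·ln[(0.933+0.0662·1.86)/(0.933+0.0662·1.21)] = 14.09·ln(1.056/1.013) = 0.5906 kmol/m³.

0.591 kmol/m³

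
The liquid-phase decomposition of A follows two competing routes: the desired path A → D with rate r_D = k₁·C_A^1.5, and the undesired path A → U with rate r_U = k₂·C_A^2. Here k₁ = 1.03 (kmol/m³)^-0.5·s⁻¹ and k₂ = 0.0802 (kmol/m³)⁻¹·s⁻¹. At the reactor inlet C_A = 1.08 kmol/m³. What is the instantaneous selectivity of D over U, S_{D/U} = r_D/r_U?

S_{D/U} = r_D/r_U = (k₁·C_A^1.5)/(k₂·C_A^2) = (k₁/k₂)·C_A^-0.5.
= (1.03×1.080^1.5) / (0.0802×1.080^2) = 1.156/0.09355 = 12.4.

12.4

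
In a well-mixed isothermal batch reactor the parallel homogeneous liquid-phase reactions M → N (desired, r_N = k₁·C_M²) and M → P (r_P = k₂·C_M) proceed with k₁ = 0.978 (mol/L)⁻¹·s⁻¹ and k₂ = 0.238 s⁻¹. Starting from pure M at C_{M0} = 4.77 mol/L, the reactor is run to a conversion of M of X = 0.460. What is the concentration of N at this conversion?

2.05 mol/L

C_M = C_{M0}(1−X) = 2.576 mol/L.
Along a PFR/batch, dC_P/dC_M = −r_P/(r_N+r_P) = −k₂/(k₂+k₁·C_M).
Integrating from C_{M0} to C_M: C_P = (0.238/0.978)·ln[(0.238+0.978·4.77)/(0.238+0.978·2.58)] = 0.2434·ln(4.903/2.757) = 0.1401 mol/L.
Then C_N = (C_{M0}−C_M) − C_P = 2.194 − 0.1401 = 2.054 mol/L.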